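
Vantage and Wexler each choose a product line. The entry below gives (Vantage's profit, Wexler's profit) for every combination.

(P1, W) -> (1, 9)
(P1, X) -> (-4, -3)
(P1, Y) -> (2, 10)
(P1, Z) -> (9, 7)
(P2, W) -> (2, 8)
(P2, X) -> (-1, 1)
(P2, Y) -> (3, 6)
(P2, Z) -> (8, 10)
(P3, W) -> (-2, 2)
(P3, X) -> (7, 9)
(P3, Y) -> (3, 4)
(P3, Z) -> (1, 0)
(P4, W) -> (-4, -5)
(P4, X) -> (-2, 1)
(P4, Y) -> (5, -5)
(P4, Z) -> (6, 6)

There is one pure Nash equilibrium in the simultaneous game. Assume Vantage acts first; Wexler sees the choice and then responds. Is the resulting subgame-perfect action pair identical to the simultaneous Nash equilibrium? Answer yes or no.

no

Work backward from Wexler's decision.
- P1 → Wexler plays Y (best of 9, -3, 10, 7); Vantage gets 2.
- P2 → Wexler plays Z (best of 8, 1, 6, 10); Vantage gets 8.
- P3 → Wexler plays X (best of 2, 9, 4, 0); Vantage gets 7.
- P4 → Wexler plays Z (best of -5, 1, -5, 6); Vantage gets 6.
Among 2, 8, 7, 6, the best is 8 at P2. Subgame-perfect outcome: (P2, Z) with payoffs (8, 10).
Under simultaneous play:
Vantage's best replies: W→P2; X→P3; Y→P4; Z→P1.
Wexler's best replies: P1→Y; P2→Z; P3→X; P4→Z.
Only (P3, X) has each player best-responding; Nash payoffs (7, 9).
Sequential outcome (P2, Z) differs from the Nash profile (P3, X).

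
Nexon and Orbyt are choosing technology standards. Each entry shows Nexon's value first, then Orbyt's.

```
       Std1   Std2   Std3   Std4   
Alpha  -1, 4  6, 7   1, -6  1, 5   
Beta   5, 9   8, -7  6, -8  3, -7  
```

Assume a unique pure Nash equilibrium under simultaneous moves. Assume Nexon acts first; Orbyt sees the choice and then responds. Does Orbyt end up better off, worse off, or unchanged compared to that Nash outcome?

worse off

Backward induction with Nexon moving first.
- Alpha: Orbyt compares 4, 7, -6, 5 and picks Std2; Nexon would get 6.
- Beta: Orbyt compares 9, -7, -8, -7 and picks Std1; Nexon would get 5.
Maximizing over 6, 5, Nexon chooses Alpha. Subgame-perfect outcome: (Alpha, Std2) with payoffs (6, 7).
For the simultaneous game, intersect best replies.
Nexon's best replies: Std1→Beta; Std2→Beta; Std3→Beta; Std4→Beta.
Orbyt's best replies: Alpha→Std2; Beta→Std1.
The unique mutual best reply is (Beta, Std1), giving (5, 9).
Orbyt earns 7 sequentially versus 9 at the Nash outcome: worse off.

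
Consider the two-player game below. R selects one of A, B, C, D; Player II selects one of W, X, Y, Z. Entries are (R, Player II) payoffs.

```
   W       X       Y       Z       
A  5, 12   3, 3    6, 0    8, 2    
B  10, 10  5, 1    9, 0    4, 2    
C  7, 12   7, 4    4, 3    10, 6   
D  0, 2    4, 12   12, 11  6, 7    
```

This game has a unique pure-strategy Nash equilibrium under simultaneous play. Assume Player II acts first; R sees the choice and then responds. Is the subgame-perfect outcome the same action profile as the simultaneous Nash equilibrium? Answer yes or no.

no

Work backward from R's decision.
- W → R plays B (best of 5, 10, 7, 0); Player II gets 10.
- X → R plays C (best of 3, 5, 7, 4); Player II gets 4.
- Y → R plays D (best of 6, 9, 4, 12); Player II gets 11.
- Z → R plays C (best of 8, 4, 10, 6); Player II gets 6.
Maximizing over 10, 4, 11, 6, Player II chooses Y. Subgame-perfect outcome: (D, Y) with payoffs (12, 11).
For the simultaneous game, intersect best replies.
R's best replies: W→B; X→C; Y→D; Z→C.
Player II's best replies: A→W; B→W; C→W; D→X.
Only (B, W) has each player best-responding; Nash payoffs (10, 10).
Sequential outcome (D, Y) differs from the Nash profile (B, W).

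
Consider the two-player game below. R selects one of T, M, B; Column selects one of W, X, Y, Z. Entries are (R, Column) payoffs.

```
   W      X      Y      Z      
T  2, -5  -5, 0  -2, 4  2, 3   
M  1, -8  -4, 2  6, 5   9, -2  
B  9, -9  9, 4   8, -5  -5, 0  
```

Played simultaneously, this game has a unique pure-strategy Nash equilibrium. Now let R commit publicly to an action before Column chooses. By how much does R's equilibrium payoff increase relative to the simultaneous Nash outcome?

Solve by backward induction (R leads).
- T: BR = Y, leader payoff -2.
- M: BR = Y, leader payoff 6.
- B: BR = X, leader payoff 9.
R's induced payoffs are -2, 6, 9, so R commits to B. Subgame-perfect outcome: (B, X) with payoffs (9, 4).
Under simultaneous play:
R's best replies: W→B; X→B; Y→B; Z→M.
Column's best replies: T→Y; M→Y; B→X.
The unique mutual best reply is (B, X), giving (9, 4).
R's commitment gain: 9 − 9 = 0.

0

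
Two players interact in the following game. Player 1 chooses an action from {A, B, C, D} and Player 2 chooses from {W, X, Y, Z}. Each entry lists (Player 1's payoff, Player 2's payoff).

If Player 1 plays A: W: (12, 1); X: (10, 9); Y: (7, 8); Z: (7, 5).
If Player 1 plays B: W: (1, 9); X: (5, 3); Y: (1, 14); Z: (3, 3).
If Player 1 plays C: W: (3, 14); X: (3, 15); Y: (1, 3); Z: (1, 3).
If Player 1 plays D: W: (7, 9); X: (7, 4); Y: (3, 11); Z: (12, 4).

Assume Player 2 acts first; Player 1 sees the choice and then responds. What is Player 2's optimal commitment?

Solve by backward induction (Player 2 leads).
- W: BR = A, leader payoff 1.
- X: BR = A, leader payoff 9.
- Y: BR = A, leader payoff 8.
- Z: BR = D, leader payoff 4.
Maximizing over 1, 9, 8, 4, Player 2 chooses X. Subgame-perfect outcome: (A, X) with payoffs (10, 9).

X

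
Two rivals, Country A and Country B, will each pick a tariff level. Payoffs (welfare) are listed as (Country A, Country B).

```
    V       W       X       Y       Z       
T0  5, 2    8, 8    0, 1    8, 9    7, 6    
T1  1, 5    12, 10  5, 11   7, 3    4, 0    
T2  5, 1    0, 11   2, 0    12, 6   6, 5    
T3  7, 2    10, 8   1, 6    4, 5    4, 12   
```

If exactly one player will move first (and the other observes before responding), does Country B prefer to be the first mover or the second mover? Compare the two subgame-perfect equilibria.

first

If Country A leads: Country B's best replies are T0→Y, T1→X, T2→W, T3→Z; Country A's induced payoffs 8, 5, 0, 4; outcome (T0, Y), payoffs (8, 9).
If Country B leads: Country A's best replies are V→T3, W→T1, X→T1, Y→T2, Z→T0; Country B's induced payoffs 2, 10, 11, 6, 6; outcome (T1, X), payoffs (5, 11).
Country B gets 11 moving first and 9 moving second, so Country B prefers to move first.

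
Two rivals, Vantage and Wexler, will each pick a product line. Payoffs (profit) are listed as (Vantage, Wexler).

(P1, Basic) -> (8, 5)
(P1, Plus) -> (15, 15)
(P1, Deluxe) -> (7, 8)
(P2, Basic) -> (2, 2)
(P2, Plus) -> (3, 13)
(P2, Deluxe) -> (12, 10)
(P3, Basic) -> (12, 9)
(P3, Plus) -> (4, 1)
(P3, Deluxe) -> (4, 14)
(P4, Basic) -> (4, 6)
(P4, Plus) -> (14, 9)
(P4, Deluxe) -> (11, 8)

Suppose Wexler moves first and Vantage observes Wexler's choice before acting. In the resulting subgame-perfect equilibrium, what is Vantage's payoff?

15

Backward induction with Wexler moving first.
- Basic: Vantage compares 8, 2, 12, 4 and picks P3; Wexler would get 9.
- Plus: Vantage compares 15, 3, 4, 14 and picks P1; Wexler would get 15.
- Deluxe: Vantage compares 7, 12, 4, 11 and picks P2; Wexler would get 10.
Wexler's induced payoffs are 9, 15, 10, so Wexler commits to Plus. Subgame-perfect outcome: (P1, Plus) with payoffs (15, 15).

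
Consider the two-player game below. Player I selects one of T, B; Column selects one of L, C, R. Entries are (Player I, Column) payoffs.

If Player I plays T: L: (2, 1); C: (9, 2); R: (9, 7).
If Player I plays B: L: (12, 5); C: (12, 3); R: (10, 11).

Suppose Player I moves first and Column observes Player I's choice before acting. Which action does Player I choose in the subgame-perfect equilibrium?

Backward induction with Player I moving first.
- T: BR = R, leader payoff 9.
- B: BR = R, leader payoff 10.
Player I's induced payoffs are 9, 10, so Player I commits to B. Subgame-perfect outcome: (B, R) with payoffs (10, 11).

B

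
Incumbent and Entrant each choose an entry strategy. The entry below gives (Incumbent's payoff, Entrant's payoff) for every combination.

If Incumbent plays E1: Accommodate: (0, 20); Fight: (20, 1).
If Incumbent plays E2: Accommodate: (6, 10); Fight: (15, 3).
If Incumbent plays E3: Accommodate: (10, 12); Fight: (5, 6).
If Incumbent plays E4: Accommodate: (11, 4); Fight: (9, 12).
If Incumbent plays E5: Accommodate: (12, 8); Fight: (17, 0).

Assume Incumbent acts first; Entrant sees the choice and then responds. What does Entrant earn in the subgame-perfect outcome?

8

Backward induction with Incumbent moving first.
- E1: Entrant compares 20, 1 and picks Accommodate; Incumbent would get 0.
- E2: Entrant compares 10, 3 and picks Accommodate; Incumbent would get 6.
- E3: Entrant compares 12, 6 and picks Accommodate; Incumbent would get 10.
- E4: Entrant compares 4, 12 and picks Fight; Incumbent would get 9.
- E5: Entrant compares 8, 0 and picks Accommodate; Incumbent would get 12.
Incumbent's induced payoffs are 0, 6, 10, 9, 12, so Incumbent commits to E5. Subgame-perfect outcome: (E5, Accommodate) with payoffs (12, 8).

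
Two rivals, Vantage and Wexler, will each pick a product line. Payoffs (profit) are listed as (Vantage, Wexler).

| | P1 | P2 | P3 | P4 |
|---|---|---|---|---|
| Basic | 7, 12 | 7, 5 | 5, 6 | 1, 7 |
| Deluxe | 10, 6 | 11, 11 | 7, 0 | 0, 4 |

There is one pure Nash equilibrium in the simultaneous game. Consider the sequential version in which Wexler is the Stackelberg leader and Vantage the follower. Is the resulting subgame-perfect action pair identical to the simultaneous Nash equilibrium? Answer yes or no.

Work backward from Vantage's decision.
- P1: Vantage compares 7, 10 and picks Deluxe; Wexler would get 6.
- P2: Vantage compares 7, 11 and picks Deluxe; Wexler would get 11.
- P3: Vantage compares 5, 7 and picks Deluxe; Wexler would get 0.
- P4: Vantage compares 1, 0 and picks Basic; Wexler would get 7.
Wexler's induced payoffs are 6, 11, 0, 7, so Wexler commits to P2. Subgame-perfect outcome: (Deluxe, P2) with payoffs (11, 11).
Under simultaneous play:
Vantage's best replies: P1→Deluxe; P2→Deluxe; P3→Deluxe; P4→Basic.
Wexler's best replies: Basic→P1; Deluxe→P2.
Only (Deluxe, P2) has each player best-responding; Nash payoffs (11, 11).
Sequential outcome (Deluxe, P2) coincides with the Nash profile (Deluxe, P2).

yes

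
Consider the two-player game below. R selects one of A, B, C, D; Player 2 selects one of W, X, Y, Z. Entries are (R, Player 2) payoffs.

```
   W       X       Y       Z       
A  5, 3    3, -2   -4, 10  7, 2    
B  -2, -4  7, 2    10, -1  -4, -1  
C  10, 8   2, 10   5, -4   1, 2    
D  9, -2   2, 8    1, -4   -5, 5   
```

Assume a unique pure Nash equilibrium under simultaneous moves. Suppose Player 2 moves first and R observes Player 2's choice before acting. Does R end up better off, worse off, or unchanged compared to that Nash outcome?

R best-responds to each possible Player 2 move:
- W: R compares 5, -2, 10, 9 and picks C; Player 2 would get 8.
- X: R compares 3, 7, 2, 2 and picks B; Player 2 would get 2.
- Y: R compares -4, 10, 5, 1 and picks B; Player 2 would get -1.
- Z: R compares 7, -4, 1, -5 and picks A; Player 2 would get 2.
Player 2's induced payoffs are 8, 2, -1, 2, so Player 2 commits to W. Subgame-perfect outcome: (C, W) with payoffs (10, 8).
For the simultaneous game, intersect best replies.
R's best replies: W→C; X→B; Y→B; Z→A.
Player 2's best replies: A→Y; B→X; C→X; D→X.
The unique mutual best reply is (B, X), giving (7, 2).
R earns 10 sequentially versus 7 at the Nash outcome: better off.

better off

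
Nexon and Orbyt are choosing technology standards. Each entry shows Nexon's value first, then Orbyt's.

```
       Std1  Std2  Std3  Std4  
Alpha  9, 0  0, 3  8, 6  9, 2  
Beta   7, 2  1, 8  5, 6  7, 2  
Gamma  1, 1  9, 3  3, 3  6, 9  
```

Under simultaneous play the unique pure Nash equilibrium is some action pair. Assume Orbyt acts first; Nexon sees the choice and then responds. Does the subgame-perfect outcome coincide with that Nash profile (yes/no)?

Backward induction with Orbyt moving first.
- Std1 → Nexon plays Alpha (best of 9, 7, 1); Orbyt gets 0.
- Std2 → Nexon plays Gamma (best of 0, 1, 9); Orbyt gets 3.
- Std3 → Nexon plays Alpha (best of 8, 5, 3); Orbyt gets 6.
- Std4 → Nexon plays Alpha (best of 9, 7, 6); Orbyt gets 2.
Orbyt's induced payoffs are 0, 3, 6, 2, so Orbyt commits to Std3. Subgame-perfect outcome: (Alpha, Std3) with payoffs (8, 6).
Under simultaneous play:
Nexon's best replies: Std1→Alpha; Std2→Gamma; Std3→Alpha; Std4→Alpha.
Orbyt's best replies: Alpha→Std3; Beta→Std2; Gamma→Std4.
Only (Alpha, Std3) has each player best-responding; Nash payoffs (8, 6).
Sequential outcome (Alpha, Std3) coincides with the Nash profile (Alpha, Std3).

yes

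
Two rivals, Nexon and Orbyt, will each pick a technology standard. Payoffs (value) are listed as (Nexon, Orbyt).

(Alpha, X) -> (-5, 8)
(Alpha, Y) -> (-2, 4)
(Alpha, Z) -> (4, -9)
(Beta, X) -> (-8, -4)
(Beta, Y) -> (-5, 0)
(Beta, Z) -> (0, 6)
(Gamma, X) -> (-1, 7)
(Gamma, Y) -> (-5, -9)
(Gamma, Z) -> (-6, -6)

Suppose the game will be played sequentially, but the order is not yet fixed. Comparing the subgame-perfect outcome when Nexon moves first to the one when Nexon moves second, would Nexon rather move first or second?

first

If Nexon leads: Orbyt's best replies are Alpha→X, Beta→Z, Gamma→X; Nexon's induced payoffs -5, 0, -1; outcome (Beta, Z), payoffs (0, 6).
If Orbyt leads: Nexon's best replies are X→Gamma, Y→Alpha, Z→Alpha; Orbyt's induced payoffs 7, 4, -9; outcome (Gamma, X), payoffs (-1, 7).
Nexon gets 0 moving first and -1 moving second, so Nexon prefers to move first.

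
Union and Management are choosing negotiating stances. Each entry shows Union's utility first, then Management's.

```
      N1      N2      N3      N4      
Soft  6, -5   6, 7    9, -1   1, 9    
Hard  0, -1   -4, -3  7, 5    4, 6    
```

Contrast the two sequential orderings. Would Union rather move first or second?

If Union leads: Management's best replies are Soft→N4, Hard→N4; Union's induced payoffs 1, 4; outcome (Hard, N4), payoffs (4, 6).
If Management leads: Union's best replies are N1→Soft, N2→Soft, N3→Soft, N4→Hard; Management's induced payoffs -5, 7, -1, 6; outcome (Soft, N2), payoffs (6, 7).
Union gets 4 moving first and 6 moving second, so Union prefers to move second.

second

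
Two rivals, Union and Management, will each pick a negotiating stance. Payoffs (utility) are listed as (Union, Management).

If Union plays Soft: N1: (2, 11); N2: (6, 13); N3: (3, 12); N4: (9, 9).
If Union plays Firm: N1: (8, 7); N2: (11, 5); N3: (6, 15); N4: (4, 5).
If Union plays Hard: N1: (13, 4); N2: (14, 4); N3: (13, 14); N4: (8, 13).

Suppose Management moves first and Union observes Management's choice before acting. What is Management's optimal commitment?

N3

Union best-responds to each possible Management move:
- N1: BR = Hard, leader payoff 4.
- N2: BR = Hard, leader payoff 4.
- N3: BR = Hard, leader payoff 14.
- N4: BR = Soft, leader payoff 9.
Maximizing over 4, 4, 14, 9, Management chooses N3. Subgame-perfect outcome: (Hard, N3) with payoffs (13, 14).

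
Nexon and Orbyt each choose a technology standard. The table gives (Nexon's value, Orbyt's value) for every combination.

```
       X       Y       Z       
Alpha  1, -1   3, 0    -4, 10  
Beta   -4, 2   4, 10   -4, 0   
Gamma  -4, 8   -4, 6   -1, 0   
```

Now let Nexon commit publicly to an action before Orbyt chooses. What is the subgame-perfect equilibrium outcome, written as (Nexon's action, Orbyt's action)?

(Beta, Y)

Backward induction with Nexon moving first.
- Alpha: Orbyt compares -1, 0, 10 and picks Z; Nexon would get -4.
- Beta: Orbyt compares 2, 10, 0 and picks Y; Nexon would get 4.
- Gamma: Orbyt compares 8, 6, 0 and picks X; Nexon would get -4.
Maximizing over -4, 4, -4, Nexon chooses Beta. Subgame-perfect outcome: (Beta, Y) with payoffs (4, 10).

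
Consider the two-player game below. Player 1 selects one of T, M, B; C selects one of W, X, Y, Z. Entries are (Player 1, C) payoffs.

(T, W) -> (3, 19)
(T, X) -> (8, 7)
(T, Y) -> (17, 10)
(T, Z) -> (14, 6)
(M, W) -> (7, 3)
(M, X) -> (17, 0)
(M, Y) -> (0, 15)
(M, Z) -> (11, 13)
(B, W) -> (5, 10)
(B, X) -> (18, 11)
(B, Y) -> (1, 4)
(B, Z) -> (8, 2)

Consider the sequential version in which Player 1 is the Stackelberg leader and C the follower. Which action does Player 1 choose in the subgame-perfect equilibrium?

B

Work backward from C's decision.
- T: BR = W, leader payoff 3.
- M: BR = Y, leader payoff 0.
- B: BR = X, leader payoff 18.
Among 3, 0, 18, the best is 18 at B. Subgame-perfect outcome: (B, X) with payoffs (18, 11).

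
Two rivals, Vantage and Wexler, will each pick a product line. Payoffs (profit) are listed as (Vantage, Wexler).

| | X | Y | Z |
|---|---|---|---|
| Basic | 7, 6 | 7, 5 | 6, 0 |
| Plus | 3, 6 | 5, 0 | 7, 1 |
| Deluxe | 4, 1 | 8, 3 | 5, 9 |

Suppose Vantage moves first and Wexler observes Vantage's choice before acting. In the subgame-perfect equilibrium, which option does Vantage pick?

Solve by backward induction (Vantage leads).
- Basic: BR = X, leader payoff 7.
- Plus: BR = X, leader payoff 3.
- Deluxe: BR = Z, leader payoff 5.
Maximizing over 7, 3, 5, Vantage chooses Basic. Subgame-perfect outcome: (Basic, X) with payoffs (7, 6).

Basic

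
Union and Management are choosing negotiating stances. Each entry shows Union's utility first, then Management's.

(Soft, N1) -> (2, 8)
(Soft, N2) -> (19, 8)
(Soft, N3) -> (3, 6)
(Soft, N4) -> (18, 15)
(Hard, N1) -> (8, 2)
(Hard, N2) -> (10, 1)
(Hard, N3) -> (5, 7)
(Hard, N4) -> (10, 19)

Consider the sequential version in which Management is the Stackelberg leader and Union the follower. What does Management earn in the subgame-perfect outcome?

Solve by backward induction (Management leads).
- N1 → Union plays Hard (best of 2, 8); Management gets 2.
- N2 → Union plays Soft (best of 19, 10); Management gets 8.
- N3 → Union plays Hard (best of 3, 5); Management gets 7.
- N4 → Union plays Soft (best of 18, 10); Management gets 15.
Management's induced payoffs are 2, 8, 7, 15, so Management commits to N4. Subgame-perfect outcome: (Soft, N4) with payoffs (18, 15).

15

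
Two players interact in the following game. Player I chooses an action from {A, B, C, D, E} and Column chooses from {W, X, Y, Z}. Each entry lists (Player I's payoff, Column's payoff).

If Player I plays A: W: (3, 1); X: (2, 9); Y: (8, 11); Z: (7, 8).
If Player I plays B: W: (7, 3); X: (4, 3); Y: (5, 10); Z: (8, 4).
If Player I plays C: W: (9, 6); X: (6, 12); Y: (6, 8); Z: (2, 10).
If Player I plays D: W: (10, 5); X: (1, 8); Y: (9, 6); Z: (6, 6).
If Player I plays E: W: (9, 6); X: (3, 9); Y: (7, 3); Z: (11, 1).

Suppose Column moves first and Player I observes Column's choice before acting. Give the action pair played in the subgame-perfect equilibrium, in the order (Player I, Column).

Work backward from Player I's decision.
- W: Player I compares 3, 7, 9, 10, 9 and picks D; Column would get 5.
- X: Player I compares 2, 4, 6, 1, 3 and picks C; Column would get 12.
- Y: Player I compares 8, 5, 6, 9, 7 and picks D; Column would get 6.
- Z: Player I compares 7, 8, 2, 6, 11 and picks E; Column would get 1.
Column's induced payoffs are 5, 12, 6, 1, so Column commits to X. Subgame-perfect outcome: (C, X) with payoffs (6, 12).

(C, X)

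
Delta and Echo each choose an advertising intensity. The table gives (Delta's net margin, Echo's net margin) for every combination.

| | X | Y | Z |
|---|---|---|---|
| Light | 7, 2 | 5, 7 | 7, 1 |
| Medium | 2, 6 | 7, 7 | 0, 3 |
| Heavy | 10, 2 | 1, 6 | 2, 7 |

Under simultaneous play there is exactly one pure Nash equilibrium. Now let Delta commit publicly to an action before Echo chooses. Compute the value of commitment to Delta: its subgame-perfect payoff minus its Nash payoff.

Solve by backward induction (Delta leads).
- Light: BR = Y, leader payoff 5.
- Medium: BR = Y, leader payoff 7.
- Heavy: BR = Z, leader payoff 2.
Maximizing over 5, 7, 2, Delta chooses Medium. Subgame-perfect outcome: (Medium, Y) with payoffs (7, 7).
Under simultaneous play:
Delta's best replies: X→Heavy; Y→Medium; Z→Light.
Echo's best replies: Light→Y; Medium→Y; Heavy→Z.
Only (Medium, Y) has each player best-responding; Nash payoffs (7, 7).
Delta's commitment gain: 7 − 7 = 0.

0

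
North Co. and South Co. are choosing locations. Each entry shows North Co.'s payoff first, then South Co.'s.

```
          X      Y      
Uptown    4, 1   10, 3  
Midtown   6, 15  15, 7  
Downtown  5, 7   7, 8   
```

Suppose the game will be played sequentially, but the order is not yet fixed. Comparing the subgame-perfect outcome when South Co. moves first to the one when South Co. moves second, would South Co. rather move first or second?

first

If North Co. leads: South Co.'s best replies are Uptown→Y, Midtown→X, Downtown→Y; North Co.'s induced payoffs 10, 6, 7; outcome (Uptown, Y), payoffs (10, 3).
If South Co. leads: North Co.'s best replies are X→Midtown, Y→Midtown; South Co.'s induced payoffs 15, 7; outcome (Midtown, X), payoffs (6, 15).
South Co. gets 15 moving first and 3 moving second, so South Co. prefers to move first.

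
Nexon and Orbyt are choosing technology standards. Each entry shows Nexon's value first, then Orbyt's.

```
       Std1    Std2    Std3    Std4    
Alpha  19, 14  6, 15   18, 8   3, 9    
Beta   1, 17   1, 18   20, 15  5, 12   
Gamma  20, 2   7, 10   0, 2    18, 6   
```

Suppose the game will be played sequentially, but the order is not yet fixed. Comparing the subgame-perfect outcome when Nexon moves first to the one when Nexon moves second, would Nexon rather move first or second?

second

If Nexon leads: Orbyt's best replies are Alpha→Std2, Beta→Std2, Gamma→Std2; Nexon's induced payoffs 6, 1, 7; outcome (Gamma, Std2), payoffs (7, 10).
If Orbyt leads: Nexon's best replies are Std1→Gamma, Std2→Gamma, Std3→Beta, Std4→Gamma; Orbyt's induced payoffs 2, 10, 15, 6; outcome (Beta, Std3), payoffs (20, 15).
Nexon gets 7 moving first and 20 moving second, so Nexon prefers to move second.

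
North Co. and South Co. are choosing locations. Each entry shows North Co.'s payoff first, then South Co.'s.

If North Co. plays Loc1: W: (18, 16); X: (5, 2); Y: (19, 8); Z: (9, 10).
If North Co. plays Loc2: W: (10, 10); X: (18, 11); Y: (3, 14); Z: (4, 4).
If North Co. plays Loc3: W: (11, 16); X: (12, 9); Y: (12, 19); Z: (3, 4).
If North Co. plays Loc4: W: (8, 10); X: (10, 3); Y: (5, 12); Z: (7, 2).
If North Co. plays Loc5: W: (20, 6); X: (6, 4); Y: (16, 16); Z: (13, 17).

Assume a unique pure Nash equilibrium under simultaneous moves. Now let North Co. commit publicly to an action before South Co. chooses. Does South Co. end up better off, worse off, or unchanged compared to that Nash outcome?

worse off

Work backward from South Co.'s decision.
- Loc1: BR = W, leader payoff 18.
- Loc2: BR = Y, leader payoff 3.
- Loc3: BR = Y, leader payoff 12.
- Loc4: BR = Y, leader payoff 5.
- Loc5: BR = Z, leader payoff 13.
Among 18, 3, 12, 5, 13, the best is 18 at Loc1. Subgame-perfect outcome: (Loc1, W) with payoffs (18, 16).
Now find the simultaneous Nash equilibrium.
North Co.'s best replies: W→Loc5; X→Loc2; Y→Loc1; Z→Loc5.
South Co.'s best replies: Loc1→W; Loc2→Y; Loc3→Y; Loc4→Y; Loc5→Z.
Only (Loc5, Z) has each player best-responding; Nash payoffs (13, 17).
South Co. earns 16 sequentially versus 17 at the Nash outcome: worse off.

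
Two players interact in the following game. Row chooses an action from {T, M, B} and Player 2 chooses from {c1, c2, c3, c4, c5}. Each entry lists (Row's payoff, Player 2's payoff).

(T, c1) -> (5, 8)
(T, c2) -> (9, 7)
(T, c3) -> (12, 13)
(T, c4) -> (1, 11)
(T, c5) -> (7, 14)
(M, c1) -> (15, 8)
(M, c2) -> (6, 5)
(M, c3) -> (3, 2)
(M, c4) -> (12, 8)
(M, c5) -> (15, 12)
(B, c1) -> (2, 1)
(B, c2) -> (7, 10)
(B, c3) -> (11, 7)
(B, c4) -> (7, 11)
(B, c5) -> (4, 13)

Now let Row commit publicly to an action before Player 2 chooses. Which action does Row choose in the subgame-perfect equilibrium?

Player 2 best-responds to each possible Row move:
- T: Player 2 compares 8, 7, 13, 11, 14 and picks c5; Row would get 7.
- M: Player 2 compares 8, 5, 2, 8, 12 and picks c5; Row would get 15.
- B: Player 2 compares 1, 10, 7, 11, 13 and picks c5; Row would get 4.
Among 7, 15, 4, the best is 15 at M. Subgame-perfect outcome: (M, c5) with payoffs (15, 12).

M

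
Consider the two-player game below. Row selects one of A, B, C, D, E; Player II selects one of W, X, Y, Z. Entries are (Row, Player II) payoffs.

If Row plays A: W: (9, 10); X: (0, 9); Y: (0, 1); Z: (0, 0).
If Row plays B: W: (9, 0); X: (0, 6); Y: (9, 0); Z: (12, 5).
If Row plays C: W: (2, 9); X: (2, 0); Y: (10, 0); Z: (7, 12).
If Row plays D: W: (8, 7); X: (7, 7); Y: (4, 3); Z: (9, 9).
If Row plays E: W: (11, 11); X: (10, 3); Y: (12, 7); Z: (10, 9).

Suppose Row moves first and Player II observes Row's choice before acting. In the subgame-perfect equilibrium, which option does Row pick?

Solve by backward induction (Row leads).
- A: Player II compares 10, 9, 1, 0 and picks W; Row would get 9.
- B: Player II compares 0, 6, 0, 5 and picks X; Row would get 0.
- C: Player II compares 9, 0, 0, 12 and picks Z; Row would get 7.
- D: Player II compares 7, 7, 3, 9 and picks Z; Row would get 9.
- E: Player II compares 11, 3, 7, 9 and picks W; Row would get 11.
Among 9, 0, 7, 9, 11, the best is 11 at E. Subgame-perfect outcome: (E, W) with payoffs (11, 11).

E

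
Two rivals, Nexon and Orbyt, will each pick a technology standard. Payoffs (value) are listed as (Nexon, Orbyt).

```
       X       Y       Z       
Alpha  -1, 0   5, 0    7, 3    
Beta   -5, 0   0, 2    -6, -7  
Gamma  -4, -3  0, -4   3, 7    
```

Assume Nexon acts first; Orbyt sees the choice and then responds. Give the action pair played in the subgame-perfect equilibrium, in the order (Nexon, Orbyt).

Backward induction with Nexon moving first.
- Alpha: BR = Z, leader payoff 7.
- Beta: BR = Y, leader payoff 0.
- Gamma: BR = Z, leader payoff 3.
Maximizing over 7, 0, 3, Nexon chooses Alpha. Subgame-perfect outcome: (Alpha, Z) with payoffs (7, 3).

(Alpha, Z)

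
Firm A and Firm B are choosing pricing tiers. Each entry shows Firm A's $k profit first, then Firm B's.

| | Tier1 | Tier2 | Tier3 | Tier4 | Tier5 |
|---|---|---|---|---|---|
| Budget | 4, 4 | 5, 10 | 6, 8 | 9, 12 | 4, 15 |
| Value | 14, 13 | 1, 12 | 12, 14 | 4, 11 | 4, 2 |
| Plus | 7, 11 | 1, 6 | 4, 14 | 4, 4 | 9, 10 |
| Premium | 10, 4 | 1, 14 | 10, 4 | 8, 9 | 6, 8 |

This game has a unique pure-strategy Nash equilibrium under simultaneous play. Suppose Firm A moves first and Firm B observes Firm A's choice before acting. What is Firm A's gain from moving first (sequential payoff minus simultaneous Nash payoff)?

0

Firm B best-responds to each possible Firm A move:
- Budget: BR = Tier5, leader payoff 4.
- Value: BR = Tier3, leader payoff 12.
- Plus: BR = Tier3, leader payoff 4.
- Premium: BR = Tier2, leader payoff 1.
Maximizing over 4, 12, 4, 1, Firm A chooses Value. Subgame-perfect outcome: (Value, Tier3) with payoffs (12, 14).
Under simultaneous play:
Firm A's best replies: Tier1→Value; Tier2→Budget; Tier3→Value; Tier4→Budget; Tier5→Plus.
Firm B's best replies: Budget→Tier5; Value→Tier3; Plus→Tier3; Premium→Tier2.
The unique mutual best reply is (Value, Tier3), giving (12, 14).
Firm A's commitment gain: 12 − 12 = 0.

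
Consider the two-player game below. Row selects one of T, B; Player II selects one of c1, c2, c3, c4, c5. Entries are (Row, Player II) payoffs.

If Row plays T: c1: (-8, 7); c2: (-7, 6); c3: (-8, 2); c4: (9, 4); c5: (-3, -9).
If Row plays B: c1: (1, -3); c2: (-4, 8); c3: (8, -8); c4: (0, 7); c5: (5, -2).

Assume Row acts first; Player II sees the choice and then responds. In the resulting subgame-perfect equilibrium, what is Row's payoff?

-4

Player II best-responds to each possible Row move:
- T: BR = c1, leader payoff -8.
- B: BR = c2, leader payoff -4.
Among -8, -4, the best is -4 at B. Subgame-perfect outcome: (B, c2) with payoffs (-4, 8).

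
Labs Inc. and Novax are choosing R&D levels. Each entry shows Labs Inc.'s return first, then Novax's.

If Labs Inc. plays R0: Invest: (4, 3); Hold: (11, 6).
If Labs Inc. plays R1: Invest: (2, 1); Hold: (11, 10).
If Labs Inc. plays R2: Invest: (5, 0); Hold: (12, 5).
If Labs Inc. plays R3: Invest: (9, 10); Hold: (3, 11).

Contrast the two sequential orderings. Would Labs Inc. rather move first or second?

first

If Labs Inc. leads: Novax's best replies are R0→Hold, R1→Hold, R2→Hold, R3→Hold; Labs Inc.'s induced payoffs 11, 11, 12, 3; outcome (R2, Hold), payoffs (12, 5).
If Novax leads: Labs Inc.'s best replies are Invest→R3, Hold→R2; Novax's induced payoffs 10, 5; outcome (R3, Invest), payoffs (9, 10).
Labs Inc. gets 12 moving first and 9 moving second, so Labs Inc. prefers to move first.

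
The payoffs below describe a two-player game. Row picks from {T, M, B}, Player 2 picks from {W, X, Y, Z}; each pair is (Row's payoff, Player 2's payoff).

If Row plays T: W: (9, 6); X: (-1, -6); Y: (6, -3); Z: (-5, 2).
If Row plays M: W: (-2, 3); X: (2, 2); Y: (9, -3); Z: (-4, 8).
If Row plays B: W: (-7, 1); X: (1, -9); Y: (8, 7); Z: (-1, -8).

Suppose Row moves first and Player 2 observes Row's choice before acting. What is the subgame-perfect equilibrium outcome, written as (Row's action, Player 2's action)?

Backward induction with Row moving first.
- T: Player 2 compares 6, -6, -3, 2 and picks W; Row would get 9.
- M: Player 2 compares 3, 2, -3, 8 and picks Z; Row would get -4.
- B: Player 2 compares 1, -9, 7, -8 and picks Y; Row would get 8.
Among 9, -4, 8, the best is 9 at T. Subgame-perfect outcome: (T, W) with payoffs (9, 6).

(T, W)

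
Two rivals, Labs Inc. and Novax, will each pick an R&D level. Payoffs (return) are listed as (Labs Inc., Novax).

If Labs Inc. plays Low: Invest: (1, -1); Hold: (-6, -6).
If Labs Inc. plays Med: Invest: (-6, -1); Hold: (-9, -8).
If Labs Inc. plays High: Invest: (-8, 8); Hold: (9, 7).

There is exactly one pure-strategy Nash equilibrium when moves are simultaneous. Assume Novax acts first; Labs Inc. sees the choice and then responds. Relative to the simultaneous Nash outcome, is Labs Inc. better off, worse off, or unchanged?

Solve by backward induction (Novax leads).
- Invest → Labs Inc. plays Low (best of 1, -6, -8); Novax gets -1.
- Hold → Labs Inc. plays High (best of -6, -9, 9); Novax gets 7.
Maximizing over -1, 7, Novax chooses Hold. Subgame-perfect outcome: (High, Hold) with payoffs (9, 7).
For the simultaneous game, intersect best replies.
Labs Inc.'s best replies: Invest→Low; Hold→High.
Novax's best replies: Low→Invest; Med→Invest; High→Invest.
The unique mutual best reply is (Low, Invest), giving (1, -1).
Labs Inc. earns 9 sequentially versus 1 at the Nash outcome: better off.

better off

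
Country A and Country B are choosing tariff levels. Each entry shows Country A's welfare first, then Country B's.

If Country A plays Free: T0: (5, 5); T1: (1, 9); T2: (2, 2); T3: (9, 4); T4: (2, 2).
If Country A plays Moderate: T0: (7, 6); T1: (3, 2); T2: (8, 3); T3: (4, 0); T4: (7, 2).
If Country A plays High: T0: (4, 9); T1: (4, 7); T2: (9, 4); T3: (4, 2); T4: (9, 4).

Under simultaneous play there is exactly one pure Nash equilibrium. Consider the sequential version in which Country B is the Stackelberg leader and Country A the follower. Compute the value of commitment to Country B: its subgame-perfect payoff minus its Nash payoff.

1

Backward induction with Country B moving first.
- T0: BR = Moderate, leader payoff 6.
- T1: BR = High, leader payoff 7.
- T2: BR = High, leader payoff 4.
- T3: BR = Free, leader payoff 4.
- T4: BR = High, leader payoff 4.
Among 6, 7, 4, 4, 4, the best is 7 at T1. Subgame-perfect outcome: (High, T1) with payoffs (4, 7).
Under simultaneous play:
Country A's best replies: T0→Moderate; T1→High; T2→High; T3→Free; T4→High.
Country B's best replies: Free→T1; Moderate→T0; High→T0.
The unique mutual best reply is (Moderate, T0), giving (7, 6).
Country B's commitment gain: 7 − 6 = 1.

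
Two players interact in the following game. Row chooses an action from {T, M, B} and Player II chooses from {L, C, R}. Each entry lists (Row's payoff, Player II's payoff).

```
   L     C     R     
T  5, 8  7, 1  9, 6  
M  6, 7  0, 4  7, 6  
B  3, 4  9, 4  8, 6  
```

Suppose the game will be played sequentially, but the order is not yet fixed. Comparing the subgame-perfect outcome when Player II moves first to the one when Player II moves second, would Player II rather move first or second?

first

If Row leads: Player II's best replies are T→L, M→L, B→R; Row's induced payoffs 5, 6, 8; outcome (B, R), payoffs (8, 6).
If Player II leads: Row's best replies are L→M, C→B, R→T; Player II's induced payoffs 7, 4, 6; outcome (M, L), payoffs (6, 7).
Player II gets 7 moving first and 6 moving second, so Player II prefers to move first.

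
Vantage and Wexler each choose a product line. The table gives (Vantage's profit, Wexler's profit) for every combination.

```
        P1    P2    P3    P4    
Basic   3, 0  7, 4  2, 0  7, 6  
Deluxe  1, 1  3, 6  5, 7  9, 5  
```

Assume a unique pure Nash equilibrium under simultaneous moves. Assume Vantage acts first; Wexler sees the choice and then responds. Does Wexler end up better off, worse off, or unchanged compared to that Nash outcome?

worse off

Work backward from Wexler's decision.
- Basic → Wexler plays P4 (best of 0, 4, 0, 6); Vantage gets 7.
- Deluxe → Wexler plays P3 (best of 1, 6, 7, 5); Vantage gets 5.
Maximizing over 7, 5, Vantage chooses Basic. Subgame-perfect outcome: (Basic, P4) with payoffs (7, 6).
Under simultaneous play:
Vantage's best replies: P1→Basic; P2→Basic; P3→Deluxe; P4→Deluxe.
Wexler's best replies: Basic→P4; Deluxe→P3.
The unique mutual best reply is (Deluxe, P3), giving (5, 7).
Wexler earns 6 sequentially versus 7 at the Nash outcome: worse off.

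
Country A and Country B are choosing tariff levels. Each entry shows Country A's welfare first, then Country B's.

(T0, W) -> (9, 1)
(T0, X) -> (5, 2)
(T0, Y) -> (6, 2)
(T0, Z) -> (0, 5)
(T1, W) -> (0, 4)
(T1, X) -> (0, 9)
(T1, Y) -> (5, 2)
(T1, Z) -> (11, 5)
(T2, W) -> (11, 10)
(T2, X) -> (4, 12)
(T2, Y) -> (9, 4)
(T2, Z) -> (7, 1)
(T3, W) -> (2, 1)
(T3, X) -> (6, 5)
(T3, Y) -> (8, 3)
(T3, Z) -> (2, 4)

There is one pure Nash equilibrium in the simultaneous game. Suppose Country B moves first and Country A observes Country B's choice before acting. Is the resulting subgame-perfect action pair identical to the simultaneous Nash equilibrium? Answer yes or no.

Solve by backward induction (Country B leads).
- W: BR = T2, leader payoff 10.
- X: BR = T3, leader payoff 5.
- Y: BR = T2, leader payoff 4.
- Z: BR = T1, leader payoff 5.
Country B's induced payoffs are 10, 5, 4, 5, so Country B commits to W. Subgame-perfect outcome: (T2, W) with payoffs (11, 10).
For the simultaneous game, intersect best replies.
Country A's best replies: W→T2; X→T3; Y→T2; Z→T1.
Country B's best replies: T0→Z; T1→X; T2→X; T3→X.
Only (T3, X) has each player best-responding; Nash payoffs (6, 5).
Sequential outcome (T2, W) differs from the Nash profile (T3, X).

no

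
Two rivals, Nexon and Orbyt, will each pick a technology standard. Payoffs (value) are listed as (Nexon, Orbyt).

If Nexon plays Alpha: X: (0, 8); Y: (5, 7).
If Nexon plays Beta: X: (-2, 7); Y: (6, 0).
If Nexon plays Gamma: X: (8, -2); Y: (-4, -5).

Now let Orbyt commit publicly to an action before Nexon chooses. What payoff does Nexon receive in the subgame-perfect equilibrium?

6

Solve by backward induction (Orbyt leads).
- X → Nexon plays Gamma (best of 0, -2, 8); Orbyt gets -2.
- Y → Nexon plays Beta (best of 5, 6, -4); Orbyt gets 0.
Orbyt's induced payoffs are -2, 0, so Orbyt commits to Y. Subgame-perfect outcome: (Beta, Y) with payoffs (6, 0).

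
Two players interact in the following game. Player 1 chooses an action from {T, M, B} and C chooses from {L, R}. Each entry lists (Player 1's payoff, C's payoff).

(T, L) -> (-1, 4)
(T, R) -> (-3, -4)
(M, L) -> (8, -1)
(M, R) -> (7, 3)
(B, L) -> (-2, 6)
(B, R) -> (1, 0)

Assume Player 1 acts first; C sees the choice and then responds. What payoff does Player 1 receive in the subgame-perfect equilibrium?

7

Work backward from C's decision.
- T: BR = L, leader payoff -1.
- M: BR = R, leader payoff 7.
- B: BR = L, leader payoff -2.
Player 1's induced payoffs are -1, 7, -2, so Player 1 commits to M. Subgame-perfect outcome: (M, R) with payoffs (7, 3).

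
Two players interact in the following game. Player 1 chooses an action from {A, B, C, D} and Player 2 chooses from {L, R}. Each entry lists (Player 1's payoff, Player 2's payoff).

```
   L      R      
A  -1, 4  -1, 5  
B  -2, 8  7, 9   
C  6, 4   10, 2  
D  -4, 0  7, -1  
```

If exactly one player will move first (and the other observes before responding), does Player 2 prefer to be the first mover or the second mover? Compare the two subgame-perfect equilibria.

If Player 1 leads: Player 2's best replies are A→R, B→R, C→L, D→L; Player 1's induced payoffs -1, 7, 6, -4; outcome (B, R), payoffs (7, 9).
If Player 2 leads: Player 1's best replies are L→C, R→C; Player 2's induced payoffs 4, 2; outcome (C, L), payoffs (6, 4).
Player 2 gets 4 moving first and 9 moving second, so Player 2 prefers to move second.

second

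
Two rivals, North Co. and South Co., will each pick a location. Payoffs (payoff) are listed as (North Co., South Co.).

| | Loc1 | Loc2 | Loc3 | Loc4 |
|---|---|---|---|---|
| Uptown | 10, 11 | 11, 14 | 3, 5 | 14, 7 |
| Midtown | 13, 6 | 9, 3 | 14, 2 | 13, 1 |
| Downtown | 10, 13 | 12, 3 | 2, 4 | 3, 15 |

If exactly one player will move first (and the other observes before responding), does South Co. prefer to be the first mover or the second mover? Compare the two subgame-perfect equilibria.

first

If North Co. leads: South Co.'s best replies are Uptown→Loc2, Midtown→Loc1, Downtown→Loc4; North Co.'s induced payoffs 11, 13, 3; outcome (Midtown, Loc1), payoffs (13, 6).
If South Co. leads: North Co.'s best replies are Loc1→Midtown, Loc2→Downtown, Loc3→Midtown, Loc4→Uptown; South Co.'s induced payoffs 6, 3, 2, 7; outcome (Uptown, Loc4), payoffs (14, 7).
South Co. gets 7 moving first and 6 moving second, so South Co. prefers to move first.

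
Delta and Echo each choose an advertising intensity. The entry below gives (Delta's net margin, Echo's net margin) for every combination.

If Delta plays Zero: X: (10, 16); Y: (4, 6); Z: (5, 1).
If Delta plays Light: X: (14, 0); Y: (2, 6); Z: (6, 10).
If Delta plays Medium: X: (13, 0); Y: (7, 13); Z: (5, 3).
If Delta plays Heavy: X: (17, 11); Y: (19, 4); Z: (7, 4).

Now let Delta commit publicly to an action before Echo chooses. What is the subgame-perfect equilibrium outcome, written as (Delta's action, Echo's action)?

(Heavy, X)

Solve by backward induction (Delta leads).
- Zero: Echo compares 16, 6, 1 and picks X; Delta would get 10.
- Light: Echo compares 0, 6, 10 and picks Z; Delta would get 6.
- Medium: Echo compares 0, 13, 3 and picks Y; Delta would get 7.
- Heavy: Echo compares 11, 4, 4 and picks X; Delta would get 17.
Delta's induced payoffs are 10, 6, 7, 17, so Delta commits to Heavy. Subgame-perfect outcome: (Heavy, X) with payoffs (17, 11).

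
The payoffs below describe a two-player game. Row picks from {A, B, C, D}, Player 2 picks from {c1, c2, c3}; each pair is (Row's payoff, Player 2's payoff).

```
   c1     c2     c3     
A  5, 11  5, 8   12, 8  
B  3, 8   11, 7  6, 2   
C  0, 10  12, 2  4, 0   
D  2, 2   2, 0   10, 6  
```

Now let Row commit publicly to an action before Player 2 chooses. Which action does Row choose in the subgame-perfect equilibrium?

Backward induction with Row moving first.
- A: Player 2 compares 11, 8, 8 and picks c1; Row would get 5.
- B: Player 2 compares 8, 7, 2 and picks c1; Row would get 3.
- C: Player 2 compares 10, 2, 0 and picks c1; Row would get 0.
- D: Player 2 compares 2, 0, 6 and picks c3; Row would get 10.
Maximizing over 5, 3, 0, 10, Row chooses D. Subgame-perfect outcome: (D, c3) with payoffs (10, 6).

D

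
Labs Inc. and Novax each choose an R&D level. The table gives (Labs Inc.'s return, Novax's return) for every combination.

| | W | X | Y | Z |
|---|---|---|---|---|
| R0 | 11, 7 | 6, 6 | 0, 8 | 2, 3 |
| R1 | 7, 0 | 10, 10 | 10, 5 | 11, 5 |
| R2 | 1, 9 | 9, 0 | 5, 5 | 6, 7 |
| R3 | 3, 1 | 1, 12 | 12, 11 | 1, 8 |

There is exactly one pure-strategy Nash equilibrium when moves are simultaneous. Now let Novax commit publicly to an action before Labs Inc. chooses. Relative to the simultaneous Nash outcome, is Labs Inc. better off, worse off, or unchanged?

better off

Solve by backward induction (Novax leads).
- W: Labs Inc. compares 11, 7, 1, 3 and picks R0; Novax would get 7.
- X: Labs Inc. compares 6, 10, 9, 1 and picks R1; Novax would get 10.
- Y: Labs Inc. compares 0, 10, 5, 12 and picks R3; Novax would get 11.
- Z: Labs Inc. compares 2, 11, 6, 1 and picks R1; Novax would get 5.
Among 7, 10, 11, 5, the best is 11 at Y. Subgame-perfect outcome: (R3, Y) with payoffs (12, 11).
For the simultaneous game, intersect best replies.
Labs Inc.'s best replies: W→R0; X→R1; Y→R3; Z→R1.
Novax's best replies: R0→Y; R1→X; R2→W; R3→X.
Only (R1, X) has each player best-responding; Nash payoffs (10, 10).
Labs Inc. earns 12 sequentially versus 10 at the Nash outcome: better off.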